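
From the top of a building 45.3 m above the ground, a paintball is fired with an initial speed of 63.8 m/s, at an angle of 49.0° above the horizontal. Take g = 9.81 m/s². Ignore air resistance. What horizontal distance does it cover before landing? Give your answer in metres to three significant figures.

Resolve: vₓ = 63.80 cos 49.0° = 41.86 m/s and v_y0 = 63.80 sin 49.0° = 48.15 m/s.
Vertical motion (up positive, ground at y = 0): 4.905 t² − (48.15) t − 45.3 = 0, so t = (48.15 + √(48.15² + 2·9.81·45.3)) / 9.81 = (48.15 + 56.63) / 9.81 = 10.68 s.
Horizontal distance: R = vₓ t = 41.86 × 10.68 = 447.1 m.

447 m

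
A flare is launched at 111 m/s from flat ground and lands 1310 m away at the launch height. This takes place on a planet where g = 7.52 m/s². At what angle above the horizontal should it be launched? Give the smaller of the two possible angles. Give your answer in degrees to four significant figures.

26.54°

From R = (v₀²/g) sin 2θ: sin 2θ = 7.52 × 1310 / 12321 = 0.7995.
2θ = 53.09° or 180° − 53.09° = 126.9°, so θ = 26.54° or 63.46°.
The smaller angle is 26.54°.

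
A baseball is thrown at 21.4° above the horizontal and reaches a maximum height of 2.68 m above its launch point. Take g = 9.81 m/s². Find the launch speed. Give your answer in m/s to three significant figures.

19.9 m/s

At the peak v_y = 0, so v_y0 = √(2gH) = √(2 × 9.81 × 2.68) = 7.251 m/s.
v_y0 = v₀ sin θ ⇒ v₀ = 7.251 / sin 21.4° = 19.87 m/s.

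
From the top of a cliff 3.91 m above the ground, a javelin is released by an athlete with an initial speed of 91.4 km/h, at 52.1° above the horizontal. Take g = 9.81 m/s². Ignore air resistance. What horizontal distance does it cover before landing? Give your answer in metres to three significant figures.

Convert: 91.4 km/h = 91.4/3.6 = 25.39 m/s.
Components: vₓ = 25.39 cos 52.1° = 15.60 m/s, v_y0 = 25.39 sin 52.1° = 20.03 m/s.
Vertical motion (up positive, ground at y = 0): 4.905 t² − (20.03) t − 3.91 = 0, so t = (20.03 + √(20.03² + 2·9.81·3.91)) / 9.81 = (20.03 + 21.86) / 9.81 = 4.271 s.
Horizontal distance: R = vₓ t = 15.60 × 4.271 = 66.61 m.

66.6 m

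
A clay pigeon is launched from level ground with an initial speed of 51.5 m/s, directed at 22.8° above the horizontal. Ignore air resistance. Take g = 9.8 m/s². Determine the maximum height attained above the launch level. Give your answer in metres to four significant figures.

20.32 m

Horizontal component vₓ = 51.50 cos 22.8° = 47.48 m/s; vertical v_y0 = 51.50 sin 22.8° = 19.96 m/s.
At the apex v_y = 0, so H = v_y0²/(2g) = 19.96²/19.60 = 20.32 m.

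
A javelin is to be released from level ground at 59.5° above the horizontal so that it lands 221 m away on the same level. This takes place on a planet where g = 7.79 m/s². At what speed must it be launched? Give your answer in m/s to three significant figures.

44.4 m/s

Level-ground range: R = v₀² sin(2θ)/g, so v₀ = √(gR / sin 2θ).
v₀ = √(7.79 × 221 / sin 119.0°) = √(1722 / 0.8746) = √1968.4 = 44.37 m/s.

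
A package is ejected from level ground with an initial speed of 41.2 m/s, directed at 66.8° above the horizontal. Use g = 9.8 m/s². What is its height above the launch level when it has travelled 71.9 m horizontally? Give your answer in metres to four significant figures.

Resolve: vₓ = 41.20 cos 66.8° = 16.23 m/s and v_y0 = 41.20 sin 66.8° = 37.87 m/s.
At x = 71.9 m, t = x/vₓ = 71.9/16.23 = 4.430 s.
Height: y = v_y0 t − ½ g t² = 37.87 × 4.430 − 4.900 × 4.430² = 167.8 − 96.16 = 71.60 m.

71.60 m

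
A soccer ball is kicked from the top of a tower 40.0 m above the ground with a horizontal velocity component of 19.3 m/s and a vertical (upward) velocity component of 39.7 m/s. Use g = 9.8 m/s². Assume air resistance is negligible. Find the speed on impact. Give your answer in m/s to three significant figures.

Vertical motion (up positive, ground at y = 0): 4.900 t² − (39.70) t − 40.0 = 0, so t = (39.70 + √(39.70² + 2·9.80·40.0)) / 9.80 = (39.70 + 48.58) / 9.80 = 9.008 s.
Vertical velocity at impact: v_y = v_y0 − g t = 39.70 − 9.80 × 9.008 = −48.58 m/s.
Speed: |v| = √(vₓ² + v_y²) = √(19.30² + 48.58²) = 52.27 m/s.

52.3 m/s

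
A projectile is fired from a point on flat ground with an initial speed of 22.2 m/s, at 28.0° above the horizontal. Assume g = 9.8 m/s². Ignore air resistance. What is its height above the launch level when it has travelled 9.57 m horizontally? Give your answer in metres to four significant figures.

3.920 m

Components: vₓ = 22.20 cos 28.0° = 19.60 m/s, v_y0 = 22.20 sin 28.0° = 10.42 m/s.
x = vₓ t ⇒ t = 9.57/19.60 = 0.4882 s.
Height: y = v_y0 t − ½ g t² = 10.42 × 0.4882 − 4.900 × 0.4882² = 5.088 − 1.168 = 3.920 m.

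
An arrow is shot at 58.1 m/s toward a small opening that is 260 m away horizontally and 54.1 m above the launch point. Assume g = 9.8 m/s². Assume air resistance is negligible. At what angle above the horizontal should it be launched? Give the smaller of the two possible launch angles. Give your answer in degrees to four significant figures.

Trajectory: y = x tanθ − g x² (1 + tan²θ)/(2v₀²). With x = 260, y = 54.1, v₀ = 58.1, g = 9.80:
98.13 tan²θ − 260 tanθ + (152.2) = 0.
tanθ = [260 ± √(260² − 4 × 98.13 × (152.2))] / (2 × 98.13) = (260 ± 88.60) / 196.3, giving tanθ = 0.8734 or 1.776.
θ = 41.13° or 60.62°; the smaller is 41.13°.

41.13°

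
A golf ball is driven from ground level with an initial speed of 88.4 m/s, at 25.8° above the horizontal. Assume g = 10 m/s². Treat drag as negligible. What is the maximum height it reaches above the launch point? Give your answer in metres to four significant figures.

74.01 m

Components: vₓ = 88.40 cos 25.8° = 79.59 m/s, v_y0 = 88.40 sin 25.8° = 38.47 m/s.
Peak height H = v_y0² / (2g) = 1480.3 / 20.00 = 74.01 m.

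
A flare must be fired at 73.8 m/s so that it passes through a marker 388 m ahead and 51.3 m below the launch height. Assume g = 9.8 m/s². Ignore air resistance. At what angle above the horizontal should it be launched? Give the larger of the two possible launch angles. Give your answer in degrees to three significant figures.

Trajectory: y = x tanθ − g x² (1 + tan²θ)/(2v₀²). With x = 388, y = −51.3, v₀ = 73.8, g = 9.80:
135.4 tan²θ − 388 tanθ + (84.14) = 0.
tanθ = [388 ± √(388² − 4 × 135.4 × (84.14))] / (2 × 135.4) = (388 ± 324.0) / 270.9, giving tanθ = 0.2364 or 2.628.
θ = 13.30° or 69.17°; the larger is 69.17°.

69.2°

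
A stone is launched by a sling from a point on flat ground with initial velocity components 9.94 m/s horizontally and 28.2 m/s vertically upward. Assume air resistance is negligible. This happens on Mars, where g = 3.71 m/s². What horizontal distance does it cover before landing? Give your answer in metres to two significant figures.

Flight time T = 2 v_y0 / g = 15.20 s.
Horizontal distance R = vₓ T = 9.940 × 15.20 = 151.1 m.

150 m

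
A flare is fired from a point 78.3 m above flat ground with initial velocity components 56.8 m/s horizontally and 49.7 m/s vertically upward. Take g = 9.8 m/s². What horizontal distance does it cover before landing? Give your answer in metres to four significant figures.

With up positive and y = 0 at the ground: y(t) = 78.3 + (49.70) t − 4.900 t². Setting y = 0 and taking the positive root: t = [49.70 + √(49.70² + 2·9.80·78.3)] / 9.80 = (49.70 + 63.28) / 9.80 = 11.53 s.
Horizontal distance: R = vₓ t = 56.80 × 11.53 = 654.8 m.

654.8 m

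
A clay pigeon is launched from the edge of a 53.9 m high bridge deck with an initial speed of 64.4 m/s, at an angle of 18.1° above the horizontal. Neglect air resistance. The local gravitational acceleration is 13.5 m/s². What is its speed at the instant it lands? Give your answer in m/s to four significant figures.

Horizontal component vₓ = 64.40 cos 18.1° = 61.21 m/s; vertical v_y0 = 64.40 sin 18.1° = 20.01 m/s.
Vertical motion (up positive, ground at y = 0): 6.750 t² − (20.01) t − 53.9 = 0, so t = (20.01 + √(20.01² + 2·13.5·53.9)) / 13.5 = (20.01 + 43.08) / 13.5 = 4.673 s.
Vertical velocity at impact: v_y = v_y0 − g t = 20.01 − 13.5 × 4.673 = −43.08 m/s.
Speed: |v| = √(vₓ² + v_y²) = √(61.21² + 43.08²) = 74.85 m/s.

74.85 m/s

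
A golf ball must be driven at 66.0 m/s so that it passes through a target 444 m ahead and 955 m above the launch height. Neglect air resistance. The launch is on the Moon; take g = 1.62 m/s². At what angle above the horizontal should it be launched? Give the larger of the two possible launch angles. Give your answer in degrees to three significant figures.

83.8°

Trajectory: y = x tanθ − g x² (1 + tan²θ)/(2v₀²). With x = 444, y = 955, v₀ = 66.0, g = 1.62:
36.66 tan²θ − 444 tanθ + (991.7) = 0.
tanθ = [444 ± √(444² − 4 × 36.66 × (991.7))] / (2 × 36.66) = (444 ± 227.4) / 73.32, giving tanθ = 2.954 or 9.158.
θ = 71.30° or 83.77°; the larger is 83.77°.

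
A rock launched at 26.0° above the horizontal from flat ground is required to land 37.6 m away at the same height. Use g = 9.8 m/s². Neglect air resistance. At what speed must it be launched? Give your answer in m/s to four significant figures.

From R = (v₀² / g) sin 2θ: v₀ = √(gR / sin 2θ).
v₀ = √(9.80 × 37.6 / sin 52.00°) = √(368.5 / 0.7880) = √467.61 = 21.62 m/s.

21.62 m/s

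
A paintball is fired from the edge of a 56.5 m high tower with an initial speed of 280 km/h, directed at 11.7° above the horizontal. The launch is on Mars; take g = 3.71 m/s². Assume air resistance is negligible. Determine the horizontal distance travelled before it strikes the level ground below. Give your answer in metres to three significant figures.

854 m

Convert: 280 km/h = 280/3.6 = 77.78 m/s.
Components: vₓ = 77.78 cos 11.7° = 76.16 m/s, v_y0 = 77.78 sin 11.7° = 15.77 m/s.
With up positive and y = 0 at the ground: y(t) = 56.5 + (15.77) t − 1.855 t². Setting y = 0 and taking the positive root: t = [15.77 + √(15.77² + 2·3.71·56.5)] / 3.71 = (15.77 + 25.85) / 3.71 = 11.22 s.
Horizontal distance: R = vₓ t = 76.16 × 11.22 = 854.4 m.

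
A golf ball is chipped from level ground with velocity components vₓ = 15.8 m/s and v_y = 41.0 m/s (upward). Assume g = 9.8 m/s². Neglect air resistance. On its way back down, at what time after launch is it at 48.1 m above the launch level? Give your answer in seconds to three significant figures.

Require v_y0 t − ½ g t² = 48.1, i.e. 4.900 t² − 41.00 t + 48.1 = 0.
t = [41.00 ± √(41.00² − 2·9.80·48.1)] / 9.80 = (41.00 ± 27.17) / 9.80, so t = 1.411 s or t = 6.956 s.
The descending-branch root is 6.956 s.

6.96 s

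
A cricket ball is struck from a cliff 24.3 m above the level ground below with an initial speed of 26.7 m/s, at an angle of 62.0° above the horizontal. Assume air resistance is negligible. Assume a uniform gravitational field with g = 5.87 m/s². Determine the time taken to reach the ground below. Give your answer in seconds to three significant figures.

8.96 s

Horizontal component vₓ = 26.70 cos 62.0° = 12.53 m/s; vertical v_y0 = 26.70 sin 62.0° = 23.57 m/s.
Vertical motion (up positive, ground at y = 0): 2.935 t² − (23.57) t − 24.3 = 0, so t = (23.57 + √(23.57² + 2·5.87·24.3)) / 5.87 = (23.57 + 29.00) / 5.87 = 8.957 s.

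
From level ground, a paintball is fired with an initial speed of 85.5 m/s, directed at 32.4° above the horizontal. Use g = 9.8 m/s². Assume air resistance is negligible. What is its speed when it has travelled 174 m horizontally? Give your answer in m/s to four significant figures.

Horizontal component vₓ = 85.50 cos 32.4° = 72.19 m/s; vertical v_y0 = 85.50 sin 32.4° = 45.81 m/s.
Time to reach x = 174 m: t = x/vₓ = 174/72.19 = 2.410 s.
Vertical velocity there: v_y = v_y0 − g t = 45.81 − 9.80 × 2.410 = 22.19 m/s.
Speed: √(vₓ² + v_y²) = √(72.19² + 22.19²) = 75.52 m/s.

75.52 m/s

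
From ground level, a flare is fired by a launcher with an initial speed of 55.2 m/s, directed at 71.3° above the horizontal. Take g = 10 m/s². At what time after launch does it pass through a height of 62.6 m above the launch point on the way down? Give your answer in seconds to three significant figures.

Components: vₓ = 55.20 cos 71.3° = 17.70 m/s, v_y0 = 55.20 sin 71.3° = 52.29 m/s.
Set y = v_y0 t − ½ g t² = 62.6: 5.000 t² − 52.29 t + 62.6 = 0.
Quadratic formula: t = (52.29 ± √1481.8) / 10.0 = (52.29 ± 38.49) / 10.0 → t = 1.379 s or 9.078 s.
The descending-branch root is 9.078 s.

9.08 s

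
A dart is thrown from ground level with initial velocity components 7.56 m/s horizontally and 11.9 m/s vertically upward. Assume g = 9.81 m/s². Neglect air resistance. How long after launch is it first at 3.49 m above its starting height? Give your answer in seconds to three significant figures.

Require v_y0 t − ½ g t² = 3.49, i.e. 4.905 t² − 11.90 t + 3.49 = 0.
Quadratic formula: t = (11.90 ± √73.136) / 9.81 = (11.90 ± 8.552) / 9.81 → t = 0.3413 s or 2.085 s.
The first (ascending) time is 0.3413 s.

0.341 s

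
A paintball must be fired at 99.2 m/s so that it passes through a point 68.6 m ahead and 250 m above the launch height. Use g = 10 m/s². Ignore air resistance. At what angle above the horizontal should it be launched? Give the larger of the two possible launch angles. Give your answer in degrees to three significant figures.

87.6°

Trajectory: y = x tanθ − g x² (1 + tan²θ)/(2v₀²). With x = 68.6, y = 250, v₀ = 99.2, g = 10.0:
2.391 tan²θ − 68.6 tanθ + (252.4) = 0.
tanθ = [68.6 ± √(68.6² − 4 × 2.391 × (252.4))] / (2 × 2.391) = (68.6 ± 47.87) / 4.782, giving tanθ = 4.334 or 24.36.
θ = 77.01° or 87.65°; the larger is 87.65°.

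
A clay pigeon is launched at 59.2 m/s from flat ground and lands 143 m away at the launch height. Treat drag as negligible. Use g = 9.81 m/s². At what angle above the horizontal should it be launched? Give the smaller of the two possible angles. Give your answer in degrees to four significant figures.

From R = (v₀²/g) sin 2θ: sin 2θ = 9.81 × 143 / 3504.6 = 0.4003.
2θ = 23.60° or 180° − 23.60° = 156.4°, so θ = 11.80° or 78.20°.
The smaller angle is 11.80°.

11.80°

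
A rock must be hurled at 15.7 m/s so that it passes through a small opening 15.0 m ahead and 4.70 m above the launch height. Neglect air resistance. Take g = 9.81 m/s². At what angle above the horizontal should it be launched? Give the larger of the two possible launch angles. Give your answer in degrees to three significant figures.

68.5°

Trajectory: y = x tanθ − g x² (1 + tan²θ)/(2v₀²). With x = 15.0, y = 4.70, v₀ = 15.7, g = 9.81:
4.477 tan²θ − 15.0 tanθ + (9.177) = 0.
tanθ = [15.0 ± √(15.0² − 4 × 4.477 × (9.177))] / (2 × 4.477) = (15.0 ± 7.787) / 8.955, giving tanθ = 0.8055 or 2.545.
θ = 38.85° or 68.55°; the larger is 68.55°.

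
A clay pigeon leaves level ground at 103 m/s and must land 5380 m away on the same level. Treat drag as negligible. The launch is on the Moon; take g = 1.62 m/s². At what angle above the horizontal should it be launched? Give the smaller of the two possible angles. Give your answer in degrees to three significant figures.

27.6°

Level-ground range R = v₀² sin(2θ)/g ⇒ sin(2θ) = gR/v₀² = 1.62 × 5380 / 103² = 0.8215.
2θ = 55.24° or 180° − 55.24° = 124.8°, so θ = 27.62° or 62.38°.
The smaller angle is 27.62°.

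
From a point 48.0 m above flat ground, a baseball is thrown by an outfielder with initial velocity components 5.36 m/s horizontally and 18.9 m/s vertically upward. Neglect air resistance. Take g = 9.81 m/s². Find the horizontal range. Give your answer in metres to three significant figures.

The projectile lands when y = 48.0 + (18.90) t − ½·9.81·t² = 0. Positive root: t = (18.90 + √(18.90² + 2·9.81·48.0)) / 9.81 = (18.90 + 36.04) / 9.81 = 5.601 s.
Horizontal distance: R = vₓ t = 5.360 × 5.601 = 30.02 m.

30.0 m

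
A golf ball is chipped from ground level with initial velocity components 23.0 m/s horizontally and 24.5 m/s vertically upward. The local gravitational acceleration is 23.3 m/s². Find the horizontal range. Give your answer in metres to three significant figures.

48.4 m

Flight time T = 2 v_y0 / g = 2.103 s.
Range: R = vₓ T = 23.00 × 2.103 = 48.37 m.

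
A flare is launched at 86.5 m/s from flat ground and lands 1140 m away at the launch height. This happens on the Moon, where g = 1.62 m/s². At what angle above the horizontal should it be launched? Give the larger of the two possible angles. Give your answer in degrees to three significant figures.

Level-ground range R = v₀² sin(2θ)/g ⇒ sin(2θ) = gR/v₀² = 1.62 × 1140 / 86.5² = 0.2468.
2θ = 14.29° or 180° − 14.29° = 165.7°, so θ = 7.145° or 82.86°.
The larger angle is 82.86°.

82.9°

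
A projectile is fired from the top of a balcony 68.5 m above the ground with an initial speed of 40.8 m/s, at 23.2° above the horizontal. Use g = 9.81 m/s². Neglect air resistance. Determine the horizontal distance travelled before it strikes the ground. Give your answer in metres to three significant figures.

214 m

vₓ = 40.80 cos 23.2° = 37.50 m/s; v_y0 = 40.80 sin 23.2° = 16.07 m/s.
The projectile lands when y = 68.5 + (16.07) t − ½·9.81·t² = 0. Positive root: t = (16.07 + √(16.07² + 2·9.81·68.5)) / 9.81 = (16.07 + 40.03) / 9.81 = 5.719 s.
Horizontal distance: R = vₓ t = 37.50 × 5.719 = 214.5 m.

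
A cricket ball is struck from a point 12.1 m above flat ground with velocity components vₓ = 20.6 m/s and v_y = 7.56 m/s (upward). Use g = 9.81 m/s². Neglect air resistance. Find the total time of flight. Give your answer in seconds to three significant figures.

Vertical motion (up positive, ground at y = 0): 4.905 t² − (7.560) t − 12.1 = 0, so t = (7.560 + √(7.560² + 2·9.81·12.1)) / 9.81 = (7.560 + 17.16) / 9.81 = 2.520 s.

2.52 s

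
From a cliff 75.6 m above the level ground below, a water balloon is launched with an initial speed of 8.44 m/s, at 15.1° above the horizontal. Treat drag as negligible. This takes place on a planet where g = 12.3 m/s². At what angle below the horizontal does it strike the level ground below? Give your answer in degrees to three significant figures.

79.3°

vₓ = 8.440 cos 15.1° = 8.149 m/s; v_y0 = 8.440 sin 15.1° = 2.199 m/s.
Vertical motion (up positive, ground at y = 0): 6.150 t² − (2.199) t − 75.6 = 0, so t = (2.199 + √(2.199² + 2·12.3·75.6)) / 12.3 = (2.199 + 43.18) / 12.3 = 3.689 s.
At impact: v_y = v_y0 − g t = −43.18 m/s; vₓ = 8.149 m/s.
Angle below horizontal: arctan(|v_y|/vₓ) = arctan(43.18/8.149) = 79.31°.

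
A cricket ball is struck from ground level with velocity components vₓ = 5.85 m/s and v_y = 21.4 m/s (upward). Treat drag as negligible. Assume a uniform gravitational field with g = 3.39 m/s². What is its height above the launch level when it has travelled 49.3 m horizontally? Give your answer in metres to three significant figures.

60.0 m

Time to reach x = 49.3 m: t = x/vₓ = 49.3/5.850 = 8.427 s.
Height: y = v_y0 t − ½ g t² = 21.40 × 8.427 − 1.695 × 8.427² = 180.3 − 120.4 = 59.97 m.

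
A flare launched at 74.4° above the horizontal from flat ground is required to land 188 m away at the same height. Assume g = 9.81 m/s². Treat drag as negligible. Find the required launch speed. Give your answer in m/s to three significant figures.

59.7 m/s

Level-ground range: R = v₀² sin(2θ)/g, so v₀ = √(gR / sin 2θ).
v₀ = √(9.81 × 188 / sin 148.8°) = √(1844 / 0.5180) = √3560.2 = 59.67 m/s.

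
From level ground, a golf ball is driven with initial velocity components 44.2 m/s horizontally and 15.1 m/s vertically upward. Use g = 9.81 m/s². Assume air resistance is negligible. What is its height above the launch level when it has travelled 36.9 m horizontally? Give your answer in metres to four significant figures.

At x = 36.9 m, t = x/vₓ = 36.9/44.20 = 0.8348 s.
Height: y = v_y0 t − ½ g t² = 15.10 × 0.8348 − 4.905 × 0.8348² = 12.61 − 3.419 = 9.188 m.

9.188 m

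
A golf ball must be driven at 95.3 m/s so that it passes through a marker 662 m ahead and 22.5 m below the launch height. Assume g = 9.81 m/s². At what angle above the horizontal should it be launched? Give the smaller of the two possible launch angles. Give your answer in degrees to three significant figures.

Trajectory: y = x tanθ − g x² (1 + tan²θ)/(2v₀²). With x = 662, y = −22.5, v₀ = 95.3, g = 9.81:
236.7 tan²θ − 662 tanθ + (214.2) = 0.
tanθ = [662 ± √(662² − 4 × 236.7 × (214.2))] / (2 × 236.7) = (662 ± 485.3) / 473.4, giving tanθ = 0.3734 or 2.424.
θ = 20.47° or 67.58°; the smaller is 20.47°.

20.5°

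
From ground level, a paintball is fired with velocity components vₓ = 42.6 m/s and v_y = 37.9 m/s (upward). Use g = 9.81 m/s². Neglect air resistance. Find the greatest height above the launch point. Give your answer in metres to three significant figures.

Peak height H = v_y0² / (2g) = 1436.4 / 19.62 = 73.21 m.

73.2 m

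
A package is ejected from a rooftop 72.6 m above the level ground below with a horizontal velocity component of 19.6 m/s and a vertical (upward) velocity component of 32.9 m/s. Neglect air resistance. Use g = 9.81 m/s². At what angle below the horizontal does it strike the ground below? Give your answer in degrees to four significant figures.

68.62°

Vertical motion (up positive, ground at y = 0): 4.905 t² − (32.90) t − 72.6 = 0, so t = (32.90 + √(32.90² + 2·9.81·72.6)) / 9.81 = (32.90 + 50.07) / 9.81 = 8.458 s.
At impact: v_y = v_y0 − g t = −50.07 m/s; vₓ = 19.60 m/s.
Angle below horizontal: arctan(|v_y|/vₓ) = arctan(50.07/19.60) = 68.62°.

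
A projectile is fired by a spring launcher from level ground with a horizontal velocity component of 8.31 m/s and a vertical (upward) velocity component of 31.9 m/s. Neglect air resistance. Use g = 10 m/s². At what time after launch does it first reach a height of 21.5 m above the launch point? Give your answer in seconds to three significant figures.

Height y(t) = 31.90 t − 5.000 t² = 21.5 gives 5.000 t² − 31.90 t + 21.5 = 0.
t = [31.90 ± √(31.90² − 2·10.0·21.5)] / 10.0 = (31.90 ± 24.24) / 10.0, so t = 0.7659 s or t = 5.614 s.
The first (ascending) time is 0.7659 s.

0.766 s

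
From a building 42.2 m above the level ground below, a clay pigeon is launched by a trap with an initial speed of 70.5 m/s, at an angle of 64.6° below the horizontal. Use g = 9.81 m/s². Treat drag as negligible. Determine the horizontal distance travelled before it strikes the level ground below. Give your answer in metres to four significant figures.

19.11 m

Resolve: vₓ = 70.50 cos 64.6° = 30.24 m/s and v_y0 = −63.69 m/s (downward).
The projectile lands when y = 42.2 + (−63.69) t − ½·9.81·t² = 0. Positive root: t = (−63.69 + √(63.69² + 2·9.81·42.2)) / 9.81 = (−63.69 + 69.88) / 9.81 = 0.6319 s.
Horizontal distance: R = vₓ t = 30.24 × 0.6319 = 19.11 m.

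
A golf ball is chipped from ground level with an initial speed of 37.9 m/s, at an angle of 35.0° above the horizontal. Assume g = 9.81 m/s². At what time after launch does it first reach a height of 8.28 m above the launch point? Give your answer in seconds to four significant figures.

0.4209 s

Resolve: vₓ = 37.90 cos 35.0° = 31.05 m/s and v_y0 = 37.90 sin 35.0° = 21.74 m/s.
Height y(t) = 21.74 t − 4.905 t² = 8.28 gives 4.905 t² − 21.74 t + 8.28 = 0.
t = [21.74 ± √(21.74² − 2·9.81·8.28)] / 9.81 = (21.74 ± 17.61) / 9.81, so t = 0.4209 s or t = 4.011 s.
The first (ascending) time is 0.4209 s.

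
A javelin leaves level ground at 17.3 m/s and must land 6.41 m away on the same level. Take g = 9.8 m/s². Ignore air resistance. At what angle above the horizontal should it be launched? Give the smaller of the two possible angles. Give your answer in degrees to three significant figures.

Level-ground range R = v₀² sin(2θ)/g ⇒ sin(2θ) = gR/v₀² = 9.80 × 6.41 / 17.3² = 0.2099.
2θ = 12.12° or 180° − 12.12° = 167.9°, so θ = 6.058° or 83.94°.
The smaller angle is 6.058°.

6.06°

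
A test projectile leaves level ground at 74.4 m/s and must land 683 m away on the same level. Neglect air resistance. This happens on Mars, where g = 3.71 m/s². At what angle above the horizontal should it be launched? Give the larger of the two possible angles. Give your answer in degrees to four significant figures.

76.38°

Level-ground range R = v₀² sin(2θ)/g ⇒ sin(2θ) = gR/v₀² = 3.71 × 683 / 74.4² = 0.4578.
2θ = 27.24° or 180° − 27.24° = 152.8°, so θ = 13.62° or 76.38°.
The larger angle is 76.38°.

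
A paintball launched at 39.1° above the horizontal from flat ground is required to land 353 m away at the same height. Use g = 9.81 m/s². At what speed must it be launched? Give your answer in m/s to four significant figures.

59.48 m/s

From R = (v₀² / g) sin 2θ: v₀ = √(gR / sin 2θ).
v₀ = √(9.81 × 353 / sin 78.20°) = √(3463 / 0.9789) = √3537.7 = 59.48 m/s.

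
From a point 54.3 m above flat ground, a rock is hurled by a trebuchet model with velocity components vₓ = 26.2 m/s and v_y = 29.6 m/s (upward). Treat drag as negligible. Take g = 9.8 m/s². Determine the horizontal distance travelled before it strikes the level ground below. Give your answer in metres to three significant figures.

197 m

The projectile lands when y = 54.3 + (29.60) t − ½·9.80·t² = 0. Positive root: t = (29.60 + √(29.60² + 2·9.80·54.3)) / 9.80 = (29.60 + 44.05) / 9.80 = 7.515 s.
Horizontal distance: R = vₓ t = 26.20 × 7.515 = 196.9 m.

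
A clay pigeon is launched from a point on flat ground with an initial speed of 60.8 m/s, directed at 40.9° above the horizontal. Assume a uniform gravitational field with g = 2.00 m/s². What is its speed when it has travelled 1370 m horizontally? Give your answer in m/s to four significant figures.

vₓ = 60.80 cos 40.9° = 45.96 m/s; v_y0 = 60.80 sin 40.9° = 39.81 m/s.
At x = 1370 m, t = x/vₓ = 1370/45.96 = 29.81 s.
Vertical velocity there: v_y = v_y0 − g t = 39.81 − 2.00 × 29.81 = −19.81 m/s.
Speed: √(vₓ² + v_y²) = √(45.96² + 19.81²) = 50.05 m/s.

50.05 m/s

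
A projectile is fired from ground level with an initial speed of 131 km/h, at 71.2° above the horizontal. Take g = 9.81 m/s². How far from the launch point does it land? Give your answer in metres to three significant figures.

82.4 m

Convert: 131 km/h = 131/3.6 = 36.39 m/s.
Components: vₓ = 36.39 cos 71.2° = 11.73 m/s, v_y0 = 36.39 sin 71.2° = 34.45 m/s.
Flight time T = 2 v_y0 / g = 7.023 s.
Range: R = vₓ T = 11.73 × 7.023 = 82.36 m.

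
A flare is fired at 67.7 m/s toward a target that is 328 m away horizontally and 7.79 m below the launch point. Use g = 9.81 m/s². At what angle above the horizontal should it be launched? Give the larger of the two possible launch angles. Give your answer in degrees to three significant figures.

68.0°

Trajectory: y = x tanθ − g x² (1 + tan²θ)/(2v₀²). With x = 328, y = −7.79, v₀ = 67.7, g = 9.81:
115.1 tan²θ − 328 tanθ + (107.3) = 0.
tanθ = [328 ± √(328² − 4 × 115.1 × (107.3))] / (2 × 115.1) = (328 ± 241.1) / 230.3, giving tanθ = 0.3772 or 2.472.
θ = 20.67° or 67.97°; the larger is 67.97°.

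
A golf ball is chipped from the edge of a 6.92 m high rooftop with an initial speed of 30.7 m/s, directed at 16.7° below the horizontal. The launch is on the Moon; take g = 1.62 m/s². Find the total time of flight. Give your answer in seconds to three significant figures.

Components: vₓ = 30.70 cos 16.7° = 29.41 m/s, v_y0 = −8.822 m/s (downward).
Vertical motion (up positive, ground at y = 0): 0.8100 t² − (−8.822) t − 6.92 = 0, so t = (−8.822 + √(8.822² + 2·1.62·6.92)) / 1.62 = (−8.822 + 10.01) / 1.62 = 0.7348 s.

0.735 s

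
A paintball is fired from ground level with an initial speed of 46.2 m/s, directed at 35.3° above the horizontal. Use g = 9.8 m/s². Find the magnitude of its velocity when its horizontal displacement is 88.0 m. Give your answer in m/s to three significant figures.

vₓ = 46.20 cos 35.3° = 37.71 m/s; v_y0 = 46.20 sin 35.3° = 26.70 m/s.
Time to reach x = 88.0 m: t = x/vₓ = 88.0/37.71 = 2.334 s.
Vertical velocity there: v_y = v_y0 − g t = 26.70 − 9.80 × 2.334 = 3.825 m/s.
Speed: √(vₓ² + v_y²) = √(37.71² + 3.825²) = 37.90 m/s.

37.9 m/s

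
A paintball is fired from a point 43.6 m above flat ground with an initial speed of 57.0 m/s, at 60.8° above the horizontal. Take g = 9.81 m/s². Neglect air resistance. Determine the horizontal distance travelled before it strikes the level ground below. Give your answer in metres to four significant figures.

Components: vₓ = 57.00 cos 60.8° = 27.81 m/s, v_y0 = 57.00 sin 60.8° = 49.76 m/s.
Vertical motion (up positive, ground at y = 0): 4.905 t² − (49.76) t − 43.6 = 0, so t = (49.76 + √(49.76² + 2·9.81·43.6)) / 9.81 = (49.76 + 57.72) / 9.81 = 10.96 s.
Horizontal distance: R = vₓ t = 27.81 × 10.96 = 304.6 m.

304.6 m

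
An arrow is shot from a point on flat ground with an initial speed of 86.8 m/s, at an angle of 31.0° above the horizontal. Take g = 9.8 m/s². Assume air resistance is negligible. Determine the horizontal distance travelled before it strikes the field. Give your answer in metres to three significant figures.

Resolve: vₓ = 86.80 cos 31.0° = 74.40 m/s and v_y0 = 86.80 sin 31.0° = 44.71 m/s.
Flight time T = 2 v_y0 / g = 9.124 s.
Range: R = vₓ T = 74.40 × 9.124 = 678.8 m.

679 m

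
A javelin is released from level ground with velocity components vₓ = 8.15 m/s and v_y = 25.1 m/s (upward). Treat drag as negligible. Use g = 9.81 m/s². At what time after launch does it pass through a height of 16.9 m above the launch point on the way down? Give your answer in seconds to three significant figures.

Set y = v_y0 t − ½ g t² = 16.9: 4.905 t² − 25.10 t + 16.9 = 0.
Quadratic formula: t = (25.10 ± √298.43) / 9.81 = (25.10 ± 17.28) / 9.81 → t = 0.7976 s or 4.320 s.
The descending-branch root is 4.320 s.

4.32 s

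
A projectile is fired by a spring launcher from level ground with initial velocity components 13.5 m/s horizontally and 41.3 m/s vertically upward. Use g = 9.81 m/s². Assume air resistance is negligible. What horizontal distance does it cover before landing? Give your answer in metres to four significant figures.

113.7 m

Flight time T = 2 v_y0 / g = 8.420 s.
Horizontal distance R = vₓ T = 13.50 × 8.420 = 113.7 m.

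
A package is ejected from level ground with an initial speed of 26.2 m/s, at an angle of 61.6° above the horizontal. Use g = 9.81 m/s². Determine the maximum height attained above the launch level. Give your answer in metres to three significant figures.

27.1 m

vₓ = 26.20 cos 61.6° = 12.46 m/s; v_y0 = 26.20 sin 61.6° = 23.05 m/s.
Maximum height: H = v_y0² / (2g) = 23.05² / (2 × 9.81) = 27.07 m.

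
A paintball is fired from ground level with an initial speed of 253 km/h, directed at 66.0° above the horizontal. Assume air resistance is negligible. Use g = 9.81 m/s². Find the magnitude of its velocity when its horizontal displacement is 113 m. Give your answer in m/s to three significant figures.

38.3 m/s

Convert: 253 km/h = 253/3.6 = 70.28 m/s.
Resolve: vₓ = 70.28 cos 66.0° = 28.58 m/s and v_y0 = 70.28 sin 66.0° = 64.20 m/s.
At x = 113 m, t = x/vₓ = 113/28.58 = 3.953 s.
Vertical velocity there: v_y = v_y0 − g t = 64.20 − 9.81 × 3.953 = 25.42 m/s.
Speed: √(vₓ² + v_y²) = √(28.58² + 25.42²) = 38.25 m/s.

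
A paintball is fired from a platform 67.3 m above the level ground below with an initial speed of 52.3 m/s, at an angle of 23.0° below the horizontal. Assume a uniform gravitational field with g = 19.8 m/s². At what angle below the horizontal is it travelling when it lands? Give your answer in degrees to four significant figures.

vₓ = 52.30 cos 23.0° = 48.14 m/s; v_y0 = −20.44 m/s (downward).
Vertical motion (up positive, ground at y = 0): 9.900 t² − (−20.44) t − 67.3 = 0, so t = (−20.44 + √(20.44² + 2·19.8·67.3)) / 19.8 = (−20.44 + 55.52) / 19.8 = 1.772 s.
At impact: v_y = v_y0 − g t = −55.52 m/s; vₓ = 48.14 m/s.
Angle below horizontal: arctan(|v_y|/vₓ) = arctan(55.52/48.14) = 49.07°.

49.07°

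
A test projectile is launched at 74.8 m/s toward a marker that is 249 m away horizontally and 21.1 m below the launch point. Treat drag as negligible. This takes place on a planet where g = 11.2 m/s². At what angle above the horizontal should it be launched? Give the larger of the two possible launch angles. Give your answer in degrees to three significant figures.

Trajectory: y = x tanθ − g x² (1 + tan²θ)/(2v₀²). With x = 249, y = −21.1, v₀ = 74.8, g = 11.2:
62.06 tan²θ − 249 tanθ + (40.96) = 0.
tanθ = [249 ± √(249² − 4 × 62.06 × (40.96))] / (2 × 62.06) = (249 ± 227.7) / 124.1, giving tanθ = 0.1718 or 3.841.
θ = 9.751° or 75.41°; the larger is 75.41°.

75.4°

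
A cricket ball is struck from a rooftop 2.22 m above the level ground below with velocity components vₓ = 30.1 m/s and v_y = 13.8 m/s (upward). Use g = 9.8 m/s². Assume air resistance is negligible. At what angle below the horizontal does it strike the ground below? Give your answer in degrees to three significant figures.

With up positive and y = 0 at the ground: y(t) = 2.22 + (13.80) t − 4.900 t². Setting y = 0 and taking the positive root: t = [13.80 + √(13.80² + 2·9.80·2.22)] / 9.80 = (13.80 + 15.30) / 9.80 = 2.969 s.
At impact: v_y = v_y0 − g t = −15.30 m/s; vₓ = 30.10 m/s.
Angle below horizontal: arctan(|v_y|/vₓ) = arctan(15.30/30.10) = 26.94°.

26.9°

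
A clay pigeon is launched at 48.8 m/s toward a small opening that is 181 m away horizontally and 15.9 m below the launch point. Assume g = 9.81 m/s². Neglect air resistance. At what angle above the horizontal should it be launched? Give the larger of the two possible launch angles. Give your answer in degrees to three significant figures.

Trajectory: y = x tanθ − g x² (1 + tan²θ)/(2v₀²). With x = 181, y = −15.9, v₀ = 48.8, g = 9.81:
67.48 tan²θ − 181 tanθ + (51.58) = 0.
tanθ = [181 ± √(181² − 4 × 67.48 × (51.58))] / (2 × 67.48) = (181 ± 137.3) / 135.0, giving tanθ = 0.3241 or 2.358.
θ = 17.96° or 67.02°; the larger is 67.02°.

67.0°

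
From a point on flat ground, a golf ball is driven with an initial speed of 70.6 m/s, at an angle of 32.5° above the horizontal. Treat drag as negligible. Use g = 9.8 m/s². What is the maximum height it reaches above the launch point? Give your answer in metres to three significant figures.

Components: vₓ = 70.60 cos 32.5° = 59.54 m/s, v_y0 = 70.60 sin 32.5° = 37.93 m/s.
Maximum height: H = v_y0² / (2g) = 37.93² / (2 × 9.80) = 73.42 m.

73.4 m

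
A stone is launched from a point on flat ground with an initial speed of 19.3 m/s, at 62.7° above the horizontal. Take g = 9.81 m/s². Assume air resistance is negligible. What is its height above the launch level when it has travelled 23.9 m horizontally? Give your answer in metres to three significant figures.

10.5 m

Components: vₓ = 19.30 cos 62.7° = 8.852 m/s, v_y0 = 19.30 sin 62.7° = 17.15 m/s.
x = vₓ t ⇒ t = 23.9/8.852 = 2.700 s.
Height: y = v_y0 t − ½ g t² = 17.15 × 2.700 − 4.905 × 2.700² = 46.31 − 35.76 = 10.55 m.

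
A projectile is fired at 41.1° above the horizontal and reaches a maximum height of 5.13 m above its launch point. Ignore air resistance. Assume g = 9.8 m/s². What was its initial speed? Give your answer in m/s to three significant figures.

At the peak v_y = 0, so v_y0 = √(2gH) = √(2 × 9.80 × 5.13) = 10.03 m/s.
v_y0 = v₀ sin θ ⇒ v₀ = 10.03 / sin 41.1° = 15.25 m/s.

15.3 m/s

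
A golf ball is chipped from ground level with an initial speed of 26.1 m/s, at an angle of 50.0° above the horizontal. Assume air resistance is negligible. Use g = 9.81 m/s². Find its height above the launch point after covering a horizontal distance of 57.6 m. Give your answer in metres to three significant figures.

Horizontal component vₓ = 26.10 cos 50.0° = 16.78 m/s; vertical v_y0 = 26.10 sin 50.0° = 19.99 m/s.
At x = 57.6 m, t = x/vₓ = 57.6/16.78 = 3.433 s.
Height: y = v_y0 t − ½ g t² = 19.99 × 3.433 − 4.905 × 3.433² = 68.65 − 57.82 = 10.83 m.

10.8 m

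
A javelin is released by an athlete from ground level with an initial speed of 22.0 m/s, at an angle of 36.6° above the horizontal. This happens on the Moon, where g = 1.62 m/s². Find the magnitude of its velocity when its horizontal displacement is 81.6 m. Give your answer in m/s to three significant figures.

vₓ = 22.00 cos 36.6° = 17.66 m/s; v_y0 = 22.00 sin 36.6° = 13.12 m/s.
Time to reach x = 81.6 m: t = x/vₓ = 81.6/17.66 = 4.620 s.
Vertical velocity there: v_y = v_y0 − g t = 13.12 − 1.62 × 4.620 = 5.632 m/s.
Speed: √(vₓ² + v_y²) = √(17.66² + 5.632²) = 18.54 m/s.

18.5 m/s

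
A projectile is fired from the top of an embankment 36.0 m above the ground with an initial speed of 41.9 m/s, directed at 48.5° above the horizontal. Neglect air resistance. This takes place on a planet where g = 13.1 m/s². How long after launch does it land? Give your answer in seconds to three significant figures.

5.75 s

Resolve: vₓ = 41.90 cos 48.5° = 27.76 m/s and v_y0 = 41.90 sin 48.5° = 31.38 m/s.
The projectile lands when y = 36.0 + (31.38) t − ½·13.1·t² = 0. Positive root: t = (31.38 + √(31.38² + 2·13.1·36.0)) / 13.1 = (31.38 + 43.91) / 13.1 = 5.747 s.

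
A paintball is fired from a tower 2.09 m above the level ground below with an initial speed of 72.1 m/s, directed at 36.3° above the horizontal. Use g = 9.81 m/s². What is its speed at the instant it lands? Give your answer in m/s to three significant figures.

72.4 m/s

Components: vₓ = 72.10 cos 36.3° = 58.11 m/s, v_y0 = 72.10 sin 36.3° = 42.68 m/s.
Vertical motion (up positive, ground at y = 0): 4.905 t² − (42.68) t − 2.09 = 0, so t = (42.68 + √(42.68² + 2·9.81·2.09)) / 9.81 = (42.68 + 43.16) / 9.81 = 8.751 s.
Vertical velocity at impact: v_y = v_y0 − g t = 42.68 − 9.81 × 8.751 = −43.16 m/s.
Speed: |v| = √(vₓ² + v_y²) = √(58.11² + 43.16²) = 72.38 m/s.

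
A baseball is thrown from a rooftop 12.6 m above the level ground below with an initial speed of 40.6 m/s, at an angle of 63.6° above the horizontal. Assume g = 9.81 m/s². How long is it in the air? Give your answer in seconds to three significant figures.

Resolve: vₓ = 40.60 cos 63.6° = 18.05 m/s and v_y0 = 40.60 sin 63.6° = 36.37 m/s.
With up positive and y = 0 at the ground: y(t) = 12.6 + (36.37) t − 4.905 t². Setting y = 0 and taking the positive root: t = [36.37 + √(36.37² + 2·9.81·12.6)] / 9.81 = (36.37 + 39.62) / 9.81 = 7.746 s.

7.75 s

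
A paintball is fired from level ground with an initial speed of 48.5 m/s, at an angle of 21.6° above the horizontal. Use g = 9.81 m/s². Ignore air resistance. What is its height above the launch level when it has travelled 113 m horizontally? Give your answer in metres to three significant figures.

13.9 m

Resolve: vₓ = 48.50 cos 21.6° = 45.09 m/s and v_y0 = 48.50 sin 21.6° = 17.85 m/s.
Time to reach x = 113 m: t = x/vₓ = 113/45.09 = 2.506 s.
Height: y = v_y0 t − ½ g t² = 17.85 × 2.506 − 4.905 × 2.506² = 44.74 − 30.80 = 13.94 m.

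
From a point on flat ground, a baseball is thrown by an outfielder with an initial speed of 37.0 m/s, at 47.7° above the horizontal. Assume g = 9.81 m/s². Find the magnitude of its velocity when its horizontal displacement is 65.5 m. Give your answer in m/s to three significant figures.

25.0 m/s

Components: vₓ = 37.00 cos 47.7° = 24.90 m/s, v_y0 = 37.00 sin 47.7° = 27.37 m/s.
x = vₓ t ⇒ t = 65.5/24.90 = 2.630 s.
Vertical velocity there: v_y = v_y0 − g t = 27.37 − 9.81 × 2.630 = 1.562 m/s.
Speed: √(vₓ² + v_y²) = √(24.90² + 1.562²) = 24.95 m/s.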